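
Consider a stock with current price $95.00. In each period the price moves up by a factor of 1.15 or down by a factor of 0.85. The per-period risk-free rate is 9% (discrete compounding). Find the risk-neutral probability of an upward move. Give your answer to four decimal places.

Risk-neutral probability p = (1 + 0.09 − 0.85)/(1.15 − 0.85) = 0.2400/0.3000 = 0.8000

p = 0.8000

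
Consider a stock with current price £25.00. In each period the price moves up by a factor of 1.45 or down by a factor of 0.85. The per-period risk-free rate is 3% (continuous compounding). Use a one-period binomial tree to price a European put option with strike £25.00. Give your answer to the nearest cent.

£2.54

Risk-neutral probability p = (e^0.03 − 0.85)/(1.45 − 0.85) = 0.1805/0.6000 = 0.3008
Terminal stock prices: S_u = 36.25, S_d = 21.25
Terminal payoffs (K − S): max(-11.25, 0) = 0, max(3.75, 0) = 3.75
Node 0 (S = 25): V_0 = e^(−0.03)·[0.3008·0.0000 + 0.6992·3.7500] = 2.5447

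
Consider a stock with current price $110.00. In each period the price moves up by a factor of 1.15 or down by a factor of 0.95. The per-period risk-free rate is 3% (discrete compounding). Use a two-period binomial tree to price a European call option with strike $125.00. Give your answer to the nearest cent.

Risk-neutral probability p = (1 + 0.03 − 0.95)/(1.15 − 0.95) = 0.0800/0.2000 = 0.4000
Terminal stock prices: S_uu = 145.5, S_ud = 120.2, S_dd = 99.27
Terminal payoffs (S − K): max(20.47, 0) = 20.47, max(-4.825, 0) = 0, max(-25.73, 0) = 0
Node u (S = 126.5): V_u = 1/1.03·[0.4000·20.4750 + 0.6000·0.0000] = 7.9515
Node d (S = 104.5): V_d = 1/1.03·[0.4000·0.0000 + 0.6000·0.0000] = 0.0000
Node 0 (S = 110): V_0 = 1/1.03·[0.4000·7.9515 + 0.6000·0.0000] = 3.0879

$3.09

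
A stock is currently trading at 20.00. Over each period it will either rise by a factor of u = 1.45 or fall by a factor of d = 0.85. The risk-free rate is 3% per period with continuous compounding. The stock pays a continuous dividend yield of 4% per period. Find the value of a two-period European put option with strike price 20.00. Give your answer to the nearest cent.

Per-period risk-free factor R = e^0.03 = 1.0305; dividend-adjusted growth = e^(0.03−0.04) = 0.9900.
Risk-neutral probability p = (0.9900 − 0.85)/(1.45 − 0.85) = 0.1400/0.6000 = 0.2334
Terminal stock prices: S_uu = 42.05, S_ud = 24.65, S_dd = 14.45
Terminal payoffs (K − S): max(-22.05, 0) = 0, max(-4.65, 0) = 0, max(5.55, 0) = 5.55
Node u (S = 29): V_u = e^(−0.03)·[0.2334·0.0000 + 0.7666·0.0000] = 0.0000
Node d (S = 17): V_d = e^(−0.03)·[0.2334·0.0000 + 0.7666·5.5500] = 4.1288
Node 0 (S = 20): V_0 = e^(−0.03)·[0.2334·0.0000 + 0.7666·4.1288] = 3.0715

3.07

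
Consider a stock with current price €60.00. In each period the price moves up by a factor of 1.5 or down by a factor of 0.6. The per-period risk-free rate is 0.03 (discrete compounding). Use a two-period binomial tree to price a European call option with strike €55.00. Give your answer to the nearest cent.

€17.21

Risk-neutral probability p = (1 + 0.03 − 0.6)/(1.5 − 0.6) = 0.4300/0.9000 = 0.4778
Terminal stock prices: S_uu = 135, S_ud = 54, S_dd = 21.6
Terminal payoffs (S − K): max(80, 0) = 80, max(-1, 0) = 0, max(-33.4, 0) = 0
Node u (S = 90): V_u = 1/1.03·[0.4778·80.0000 + 0.5222·0.0000] = 37.1090
Node d (S = 36): V_d = 1/1.03·[0.4778·0.0000 + 0.5222·0.0000] = 0.0000
Node 0 (S = 60): V_0 = 1/1.03·[0.4778·37.1090 + 0.5222·0.0000] = 17.2134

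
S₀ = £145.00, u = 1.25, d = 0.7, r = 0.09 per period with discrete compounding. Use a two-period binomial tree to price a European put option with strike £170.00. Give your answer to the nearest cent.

Risk-neutral probability p = (1 + 0.09 − 0.7)/(1.25 − 0.7) = 0.3900/0.5500 = 0.7091
Terminal stock prices: S_uu = 226.6, S_ud = 126.9, S_dd = 71.05
Terminal payoffs (K − S): max(-56.56, 0) = 0, max(43.13, 0) = 43.13, max(98.95, 0) = 98.95
Node u (S = 181.2): V_u = 1/1.09·[0.7091·0.0000 + 0.2909·43.1250] = 11.5096
Node d (S = 101.5): V_d = 1/1.09·[0.7091·43.1250 + 0.2909·98.9500] = 54.4633
Node 0 (S = 145): V_0 = 1/1.09·[0.7091·11.5096 + 0.2909·54.4633] = 22.0231

£22.02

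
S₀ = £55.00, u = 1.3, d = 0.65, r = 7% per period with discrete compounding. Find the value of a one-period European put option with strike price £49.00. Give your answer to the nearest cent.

Risk-neutral probability p = (1 + 0.07 − 0.65)/(1.3 − 0.65) = 0.4200/0.6500 = 0.6462
Terminal stock prices: S_u = 71.5, S_d = 35.75
Terminal payoffs (K − S): max(-22.5, 0) = 0, max(13.25, 0) = 13.25
Node 0 (S = 55): V_0 = 1/1.07·[0.6462·0.0000 + 0.3538·13.2500] = 4.3817

£4.38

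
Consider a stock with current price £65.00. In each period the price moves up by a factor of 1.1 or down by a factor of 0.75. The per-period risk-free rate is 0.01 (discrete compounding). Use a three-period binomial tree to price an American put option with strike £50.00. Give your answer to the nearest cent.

£1.80

Risk-neutral probability p = (1 + 0.01 − 0.75)/(1.1 − 0.75) = 0.2600/0.3500 = 0.7429
Terminal stock prices: S_uuu = 86.52, S_uud = 58.99, S_udd = 40.22, S_ddd = 27.42
Terminal payoffs (K − S): max(-36.52, 0) = 0, max(-8.988, 0) = 0, max(9.781, 0) = 9.781, max(22.58, 0) = 22.58
Node uu (S = 78.65): continuation = 1/1.01·[0.7429·0.0000 + 0.2571·0.0000] = 0.0000; exercise value = 0.0000 ≤ continuation, so V_uu = 0.0000
Node ud (S = 53.62): continuation = 1/1.01·[0.7429·0.0000 + 0.2571·9.7812] = 2.4903; exercise value = 0.0000 ≤ continuation, so V_ud = 2.4903
Node dd (S = 36.56): continuation = 1/1.01·[0.7429·9.7812 + 0.2571·22.5781] = 12.9425; exercise value = 13.4375 > continuation, so V_dd = 13.4375 (exercise)
Node u (S = 71.5): continuation = 1/1.01·[0.7429·0.0000 + 0.2571·2.4903] = 0.6340; exercise value = 0.0000 ≤ continuation, so V_u = 0.6340
Node d (S = 48.75): continuation = 1/1.01·[0.7429·2.4903 + 0.2571·13.4375] = 5.2527; exercise value = 1.2500 ≤ continuation, so V_d = 5.2527
Node 0 (S = 65): continuation = 1/1.01·[0.7429·0.6340 + 0.2571·5.2527] = 1.8037; exercise value = 0.0000 ≤ continuation, so V_0 = 1.8037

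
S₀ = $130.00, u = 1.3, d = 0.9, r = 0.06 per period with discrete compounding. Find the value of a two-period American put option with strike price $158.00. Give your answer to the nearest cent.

Risk-neutral probability p = (1 + 0.06 − 0.9)/(1.3 − 0.9) = 0.1600/0.4000 = 0.4000
Terminal stock prices: S_uu = 219.7, S_ud = 152.1, S_dd = 105.3
Terminal payoffs (K − S): max(-61.7, 0) = 0, max(5.9, 0) = 5.9, max(52.7, 0) = 52.7
Node u (S = 169): continuation = 1/1.06·[0.4000·0.0000 + 0.6000·5.9000] = 3.3396; exercise value = 0.0000 ≤ continuation, so V_u = 3.3396
Node d (S = 117): continuation = 1/1.06·[0.4000·5.9000 + 0.6000·52.7000] = 32.0566; exercise value = 41.0000 > continuation, so V_d = 41.0000 (exercise)
Node 0 (S = 130): continuation = 1/1.06·[0.4000·3.3396 + 0.6000·41.0000] = 24.4678; exercise value = 28.0000 > continuation, so V_0 = 28.0000 (exercise)

$28.00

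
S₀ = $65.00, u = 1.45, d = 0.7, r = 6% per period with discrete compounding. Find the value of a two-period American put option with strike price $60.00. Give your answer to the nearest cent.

Risk-neutral probability p = (1 + 0.06 − 0.7)/(1.45 − 0.7) = 0.3600/0.7500 = 0.4800
Terminal stock prices: S_uu = 136.7, S_ud = 65.97, S_dd = 31.85
Terminal payoffs (K − S): max(-76.66, 0) = 0, max(-5.975, 0) = 0, max(28.15, 0) = 28.15
Node u (S = 94.25): continuation = 1/1.06·[0.4800·0.0000 + 0.5200·0.0000] = 0.0000; exercise value = 0.0000 ≤ continuation, so V_u = 0.0000
Node d (S = 45.5): continuation = 1/1.06·[0.4800·0.0000 + 0.5200·28.1500] = 13.8094; exercise value = 14.5000 > continuation, so V_d = 14.5000 (exercise)
Node 0 (S = 65): continuation = 1/1.06·[0.4800·0.0000 + 0.5200·14.5000] = 7.1132; exercise value = 0.0000 ≤ continuation, so V_0 = 7.1132

$7.11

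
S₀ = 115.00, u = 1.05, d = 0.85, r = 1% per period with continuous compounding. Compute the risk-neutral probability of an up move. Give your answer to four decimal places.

p = 0.8003

Risk-neutral probability p = (e^0.01 − 0.85)/(1.05 − 0.85) = 0.1601/0.2000 = 0.8003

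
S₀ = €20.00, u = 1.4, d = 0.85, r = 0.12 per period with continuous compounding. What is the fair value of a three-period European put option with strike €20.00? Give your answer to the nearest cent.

€0.65

Risk-neutral probability p = (e^0.12 − 0.85)/(1.4 − 0.85) = 0.2775/0.5500 = 0.5045
Terminal stock prices: S_uuu = 54.88, S_uud = 33.32, S_udd = 20.23, S_ddd = 12.28
Terminal payoffs (K − S): max(-34.88, 0) = 0, max(-13.32, 0) = 0, max(-0.23, 0) = 0, max(7.718, 0) = 7.718
Node uu (S = 39.2): V_uu = e^(−0.12)·[0.5045·0.0000 + 0.4955·0.0000] = 0.0000
Node ud (S = 23.8): V_ud = e^(−0.12)·[0.5045·0.0000 + 0.4955·0.0000] = 0.0000
Node dd (S = 14.45): V_dd = e^(−0.12)·[0.5045·0.0000 + 0.4955·7.7175] = 3.3913
Node u (S = 28): V_u = e^(−0.12)·[0.5045·0.0000 + 0.4955·0.0000] = 0.0000
Node d (S = 17): V_d = e^(−0.12)·[0.5045·0.0000 + 0.4955·3.3913] = 1.4903
Node 0 (S = 20): V_0 = e^(−0.12)·[0.5045·0.0000 + 0.4955·1.4903] = 0.6549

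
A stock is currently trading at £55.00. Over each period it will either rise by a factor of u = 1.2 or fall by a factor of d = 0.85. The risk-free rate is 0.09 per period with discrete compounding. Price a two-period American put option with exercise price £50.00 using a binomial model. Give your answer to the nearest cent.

£0.94

Risk-neutral probability p = (1 + 0.09 − 0.85)/(1.2 − 0.85) = 0.2400/0.3500 = 0.6857
Terminal stock prices: S_uu = 79.2, S_ud = 56.1, S_dd = 39.74
Terminal payoffs (K − S): max(-29.2, 0) = 0, max(-6.1, 0) = 0, max(10.26, 0) = 10.26
Node u (S = 66): continuation = 1/1.09·[0.6857·0.0000 + 0.3143·0.0000] = 0.0000; exercise value = 0.0000 ≤ continuation, so V_u = 0.0000
Node d (S = 46.75): continuation = 1/1.09·[0.6857·0.0000 + 0.3143·10.2625] = 2.9590; exercise value = 3.2500 > continuation, so V_d = 3.2500 (exercise)
Node 0 (S = 55): continuation = 1/1.09·[0.6857·0.0000 + 0.3143·3.2500] = 0.9371; exercise value = 0.0000 ≤ continuation, so V_0 = 0.9371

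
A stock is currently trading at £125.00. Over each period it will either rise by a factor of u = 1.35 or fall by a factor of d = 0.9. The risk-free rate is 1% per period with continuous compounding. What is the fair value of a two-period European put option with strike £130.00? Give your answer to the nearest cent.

Risk-neutral probability p = (e^0.01 − 0.9)/(1.35 − 0.9) = 0.1101/0.4500 = 0.2446
Terminal stock prices: S_uu = 227.8, S_ud = 151.9, S_dd = 101.2
Terminal payoffs (K − S): max(-97.81, 0) = 0, max(-21.88, 0) = 0, max(28.75, 0) = 28.75
Node u (S = 168.8): V_u = e^(−0.01)·[0.2446·0.0000 + 0.7554·0.0000] = 0.0000
Node d (S = 112.5): V_d = e^(−0.01)·[0.2446·0.0000 + 0.7554·28.7500] = 21.5029
Node 0 (S = 125): V_0 = e^(−0.01)·[0.2446·0.0000 + 0.7554·21.5029] = 16.0826

£16.08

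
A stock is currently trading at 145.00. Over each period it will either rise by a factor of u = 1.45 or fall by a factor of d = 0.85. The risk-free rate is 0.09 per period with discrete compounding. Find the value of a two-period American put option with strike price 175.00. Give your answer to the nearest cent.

Risk-neutral probability p = (1 + 0.09 − 0.85)/(1.45 − 0.85) = 0.2400/0.6000 = 0.4000
Terminal stock prices: S_uu = 304.9, S_ud = 178.7, S_dd = 104.8
Terminal payoffs (K − S): max(-129.9, 0) = 0, max(-3.713, 0) = 0, max(70.24, 0) = 70.24
Node u (S = 210.2): continuation = 1/1.09·[0.4000·0.0000 + 0.6000·0.0000] = 0.0000; exercise value = 0.0000 ≤ continuation, so V_u = 0.0000
Node d (S = 123.2): continuation = 1/1.09·[0.4000·0.0000 + 0.6000·70.2375] = 38.6628; exercise value = 51.7500 > continuation, so V_d = 51.7500 (exercise)
Node 0 (S = 145): continuation = 1/1.09·[0.4000·0.0000 + 0.6000·51.7500] = 28.4862; exercise value = 30.0000 > continuation, so V_0 = 30.0000 (exercise)

30.00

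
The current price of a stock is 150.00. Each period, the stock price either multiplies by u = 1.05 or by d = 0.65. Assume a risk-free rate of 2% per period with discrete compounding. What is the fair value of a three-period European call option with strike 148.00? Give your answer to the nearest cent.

19.13

Risk-neutral probability p = (1 + 0.02 − 0.65)/(1.05 − 0.65) = 0.3700/0.4000 = 0.9250
Terminal stock prices: S_uuu = 173.6, S_uud = 107.5, S_udd = 66.54, S_ddd = 41.19
Terminal payoffs (S − K): max(25.64, 0) = 25.64, max(-40.51, 0) = 0, max(-81.46, 0) = 0, max(-106.8, 0) = 0
Node uu (S = 165.4): V_uu = 1/1.02·[0.9250·25.6438 + 0.0750·0.0000] = 23.2554
Node ud (S = 102.4): V_ud = 1/1.02·[0.9250·0.0000 + 0.0750·0.0000] = 0.0000
Node dd (S = 63.38): V_dd = 1/1.02·[0.9250·0.0000 + 0.0750·0.0000] = 0.0000
Node u (S = 157.5): V_u = 1/1.02·[0.9250·23.2554 + 0.0750·0.0000] = 21.0894
Node d (S = 97.5): V_d = 1/1.02·[0.9250·0.0000 + 0.0750·0.0000] = 0.0000
Node 0 (S = 150): V_0 = 1/1.02·[0.9250·21.0894 + 0.0750·0.0000] = 19.1252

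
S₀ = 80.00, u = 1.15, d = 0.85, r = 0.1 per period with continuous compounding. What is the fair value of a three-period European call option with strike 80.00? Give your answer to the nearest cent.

21.38

Risk-neutral probability p = (e^0.1 − 0.85)/(1.15 − 0.85) = 0.2552/0.3000 = 0.8506
Terminal stock prices: S_uuu = 121.7, S_uud = 89.93, S_udd = 66.47, S_ddd = 49.13
Terminal payoffs (S − K): max(41.67, 0) = 41.67, max(9.93, 0) = 9.93, max(-13.53, 0) = 0, max(-30.87, 0) = 0
Node uu (S = 105.8): V_uu = e^(−0.1)·[0.8506·41.6700 + 0.1494·9.9300] = 33.4130
Node ud (S = 78.2): V_ud = e^(−0.1)·[0.8506·9.9300 + 0.1494·0.0000] = 7.6424
Node dd (S = 57.8): V_dd = e^(−0.1)·[0.8506·0.0000 + 0.1494·0.0000] = 0.0000
Node u (S = 92): V_u = e^(−0.1)·[0.8506·33.4130 + 0.1494·7.6424] = 26.7489
Node d (S = 68): V_d = e^(−0.1)·[0.8506·7.6424 + 0.1494·0.0000] = 5.8818
Node 0 (S = 80): V_0 = e^(−0.1)·[0.8506·26.7489 + 0.1494·5.8818] = 21.3820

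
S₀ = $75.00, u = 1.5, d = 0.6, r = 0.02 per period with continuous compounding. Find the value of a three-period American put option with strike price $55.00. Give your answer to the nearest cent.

$11.27

Risk-neutral probability p = (e^0.02 − 0.6)/(1.5 − 0.6) = 0.4202/0.9000 = 0.4669
Terminal stock prices: S_uuu = 253.1, S_uud = 101.2, S_udd = 40.5, S_ddd = 16.2
Terminal payoffs (K − S): max(-198.1, 0) = 0, max(-46.25, 0) = 0, max(14.5, 0) = 14.5, max(38.8, 0) = 38.8
Node uu (S = 168.8): continuation = e^(−0.02)·[0.4669·0.0000 + 0.5331·0.0000] = 0.0000; exercise value = 0.0000 ≤ continuation, so V_uu = 0.0000
Node ud (S = 67.5): continuation = e^(−0.02)·[0.4669·0.0000 + 0.5331·14.5000] = 7.5770; exercise value = 0.0000 ≤ continuation, so V_ud = 7.5770
Node dd (S = 27): continuation = e^(−0.02)·[0.4669·14.5000 + 0.5331·38.8000] = 26.9109; exercise value = 28.0000 > continuation, so V_dd = 28.0000 (exercise)
Node u (S = 112.5): continuation = e^(−0.02)·[0.4669·0.0000 + 0.5331·7.5770] = 3.9594; exercise value = 0.0000 ≤ continuation, so V_u = 3.9594
Node d (S = 45): continuation = e^(−0.02)·[0.4669·7.5770 + 0.5331·28.0000] = 18.0991; exercise value = 10.0000 ≤ continuation, so V_d = 18.0991
Node 0 (S = 75): continuation = e^(−0.02)·[0.4669·3.9594 + 0.5331·18.0991] = 11.2697; exercise value = 0.0000 ≤ continuation, so V_0 = 11.2697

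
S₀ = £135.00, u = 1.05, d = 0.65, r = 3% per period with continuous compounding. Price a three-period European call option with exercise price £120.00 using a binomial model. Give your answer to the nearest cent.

Risk-neutral probability p = (e^0.03 − 0.65)/(1.05 − 0.65) = 0.3805/0.4000 = 0.9511
Terminal stock prices: S_uuu = 156.3, S_uud = 96.74, S_udd = 59.89, S_ddd = 37.07
Terminal payoffs (S − K): max(36.28, 0) = 36.28, max(-23.26, 0) = 0, max(-60.11, 0) = 0, max(-82.93, 0) = 0
Node uu (S = 148.8): V_uu = e^(−0.03)·[0.9511·36.2794 + 0.0489·0.0000] = 33.4868
Node ud (S = 92.14): V_ud = e^(−0.03)·[0.9511·0.0000 + 0.0489·0.0000] = 0.0000
Node dd (S = 57.04): V_dd = e^(−0.03)·[0.9511·0.0000 + 0.0489·0.0000] = 0.0000
Node u (S = 141.8): V_u = e^(−0.03)·[0.9511·33.4868 + 0.0489·0.0000] = 30.9092
Node d (S = 87.75): V_d = e^(−0.03)·[0.9511·0.0000 + 0.0489·0.0000] = 0.0000
Node 0 (S = 135): V_0 = e^(−0.03)·[0.9511·30.9092 + 0.0489·0.0000] = 28.5300

£28.53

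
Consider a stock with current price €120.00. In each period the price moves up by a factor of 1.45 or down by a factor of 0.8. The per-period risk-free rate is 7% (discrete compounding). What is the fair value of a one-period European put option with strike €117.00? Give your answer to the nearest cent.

€11.47

Risk-neutral probability p = (1 + 0.07 − 0.8)/(1.45 − 0.8) = 0.2700/0.6500 = 0.4154
Terminal stock prices: S_u = 174, S_d = 96
Terminal payoffs (K − S): max(-57, 0) = 0, max(21, 0) = 21
Node 0 (S = 120): V_0 = 1/1.07·[0.4154·0.0000 + 0.5846·21.0000] = 11.4738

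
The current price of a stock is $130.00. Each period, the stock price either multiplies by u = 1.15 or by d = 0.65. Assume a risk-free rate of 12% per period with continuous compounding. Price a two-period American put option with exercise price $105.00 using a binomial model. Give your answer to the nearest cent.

Risk-neutral probability p = (e^0.12 − 0.65)/(1.15 − 0.65) = 0.4775/0.5000 = 0.9550
Terminal stock prices: S_uu = 171.9, S_ud = 97.17, S_dd = 54.93
Terminal payoffs (K − S): max(-66.92, 0) = 0, max(7.825, 0) = 7.825, max(50.07, 0) = 50.07
Node u (S = 149.5): continuation = e^(−0.12)·[0.9550·0.0000 + 0.0450·7.8250] = 0.3124; exercise value = 0.0000 ≤ continuation, so V_u = 0.3124
Node d (S = 84.5): continuation = e^(−0.12)·[0.9550·7.8250 + 0.0450·50.0750] = 8.6266; exercise value = 20.5000 > continuation, so V_d = 20.5000 (exercise)
Node 0 (S = 130): continuation = e^(−0.12)·[0.9550·0.3124 + 0.0450·20.5000] = 1.0829; exercise value = 0.0000 ≤ continuation, so V_0 = 1.0829

$1.08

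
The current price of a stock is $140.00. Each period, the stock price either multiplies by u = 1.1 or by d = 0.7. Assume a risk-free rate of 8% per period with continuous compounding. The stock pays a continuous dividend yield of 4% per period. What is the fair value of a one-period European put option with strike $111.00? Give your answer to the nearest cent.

$1.78

Per-period risk-free factor R = e^0.08 = 1.0833; dividend-adjusted growth = e^(0.08−0.04) = 1.0408.
Risk-neutral probability p = (1.0408 − 0.7)/(1.1 − 0.7) = 0.3408/0.4000 = 0.8520
Terminal stock prices: S_u = 154, S_d = 98
Terminal payoffs (K − S): max(-43, 0) = 0, max(13, 0) = 13
Node 0 (S = 140): V_0 = e^(−0.08)·[0.8520·0.0000 + 0.1480·13.0000] = 1.7758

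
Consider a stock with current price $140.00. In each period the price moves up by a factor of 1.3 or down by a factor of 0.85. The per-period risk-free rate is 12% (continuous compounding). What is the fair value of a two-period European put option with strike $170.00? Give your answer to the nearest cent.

$13.65

Risk-neutral probability p = (e^0.12 − 0.85)/(1.3 − 0.85) = 0.2775/0.4500 = 0.6167
Terminal stock prices: S_uu = 236.6, S_ud = 154.7, S_dd = 101.1
Terminal payoffs (K − S): max(-66.6, 0) = 0, max(15.3, 0) = 15.3, max(68.85, 0) = 68.85
Node u (S = 182): V_u = e^(−0.12)·[0.6167·0.0000 + 0.3833·15.3000] = 5.2019
Node d (S = 119): V_d = e^(−0.12)·[0.6167·15.3000 + 0.3833·68.8500] = 31.7765
Node 0 (S = 140): V_0 = e^(−0.12)·[0.6167·5.2019 + 0.3833·31.7765] = 13.6488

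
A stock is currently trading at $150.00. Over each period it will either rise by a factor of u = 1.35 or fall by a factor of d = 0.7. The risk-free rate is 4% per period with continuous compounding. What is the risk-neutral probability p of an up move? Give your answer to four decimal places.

Risk-neutral probability p = (e^0.04 − 0.7)/(1.35 − 0.7) = 0.3408/0.6500 = 0.5243

p = 0.5243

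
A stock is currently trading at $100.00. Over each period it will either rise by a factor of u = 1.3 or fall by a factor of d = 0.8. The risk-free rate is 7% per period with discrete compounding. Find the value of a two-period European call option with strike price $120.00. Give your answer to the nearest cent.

Risk-neutral probability p = (1 + 0.07 − 0.8)/(1.3 − 0.8) = 0.2700/0.5000 = 0.5400
Terminal stock prices: S_uu = 169, S_ud = 104, S_dd = 64
Terminal payoffs (S − K): max(49, 0) = 49, max(-16, 0) = 0, max(-56, 0) = 0
Node u (S = 130): V_u = 1/1.07·[0.5400·49.0000 + 0.4600·0.0000] = 24.7290
Node d (S = 80): V_d = 1/1.07·[0.5400·0.0000 + 0.4600·0.0000] = 0.0000
Node 0 (S = 100): V_0 = 1/1.07·[0.5400·24.7290 + 0.4600·0.0000] = 12.4800

$12.48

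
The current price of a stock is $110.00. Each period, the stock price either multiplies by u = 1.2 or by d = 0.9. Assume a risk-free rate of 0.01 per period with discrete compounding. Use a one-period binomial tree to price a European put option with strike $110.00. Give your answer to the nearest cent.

Risk-neutral probability p = (1 + 0.01 − 0.9)/(1.2 − 0.9) = 0.1100/0.3000 = 0.3667
Terminal stock prices: S_u = 132, S_d = 99
Terminal payoffs (K − S): max(-22, 0) = 0, max(11, 0) = 11
Node 0 (S = 110): V_0 = 1/1.01·[0.3667·0.0000 + 0.6333·11.0000] = 6.8977

$6.90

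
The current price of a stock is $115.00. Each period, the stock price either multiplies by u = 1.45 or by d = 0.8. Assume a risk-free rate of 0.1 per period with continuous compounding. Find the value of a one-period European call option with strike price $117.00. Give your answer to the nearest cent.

$21.13

Risk-neutral probability p = (e^0.1 − 0.8)/(1.45 − 0.8) = 0.3052/0.6500 = 0.4695
Terminal stock prices: S_u = 166.8, S_d = 92
Terminal payoffs (S − K): max(49.75, 0) = 49.75, max(-25, 0) = 0
Node 0 (S = 115): V_0 = e^(−0.1)·[0.4695·49.7500 + 0.5305·0.0000] = 21.1346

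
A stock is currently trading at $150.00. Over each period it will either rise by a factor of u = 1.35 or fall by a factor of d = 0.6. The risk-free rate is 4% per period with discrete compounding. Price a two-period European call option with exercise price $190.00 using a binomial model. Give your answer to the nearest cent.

Risk-neutral probability p = (1 + 0.04 − 0.6)/(1.35 − 0.6) = 0.4400/0.7500 = 0.5867
Terminal stock prices: S_uu = 273.4, S_ud = 121.5, S_dd = 54
Terminal payoffs (S − K): max(83.38, 0) = 83.38, max(-68.5, 0) = 0, max(-136, 0) = 0
Node u (S = 202.5): V_u = 1/1.04·[0.5867·83.3750 + 0.4133·0.0000] = 47.0321
Node d (S = 90): V_d = 1/1.04·[0.5867·0.0000 + 0.4133·0.0000] = 0.0000
Node 0 (S = 150): V_0 = 1/1.04·[0.5867·47.0321 + 0.4133·0.0000] = 26.5309

$26.53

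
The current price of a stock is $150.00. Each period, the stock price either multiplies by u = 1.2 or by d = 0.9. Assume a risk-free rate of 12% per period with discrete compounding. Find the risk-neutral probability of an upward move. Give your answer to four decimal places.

Risk-neutral probability p = (1 + 0.12 − 0.9)/(1.2 − 0.9) = 0.2200/0.3000 = 0.7333

p = 0.7333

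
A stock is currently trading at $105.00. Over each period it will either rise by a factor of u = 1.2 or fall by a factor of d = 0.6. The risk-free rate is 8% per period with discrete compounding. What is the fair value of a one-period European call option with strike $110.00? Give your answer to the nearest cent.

Risk-neutral probability p = (1 + 0.08 − 0.6)/(1.2 − 0.6) = 0.4800/0.6000 = 0.8000
Terminal stock prices: S_u = 126, S_d = 63
Terminal payoffs (S − K): max(16, 0) = 16, max(-47, 0) = 0
Node 0 (S = 105): V_0 = 1/1.08·[0.8000·16.0000 + 0.2000·0.0000] = 11.8519

$11.85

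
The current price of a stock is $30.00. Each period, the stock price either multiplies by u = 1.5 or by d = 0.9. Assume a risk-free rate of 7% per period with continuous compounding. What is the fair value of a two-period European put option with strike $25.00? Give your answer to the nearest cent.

Risk-neutral probability p = (e^0.07 − 0.9)/(1.5 − 0.9) = 0.1725/0.6000 = 0.2875
Terminal stock prices: S_uu = 67.5, S_ud = 40.5, S_dd = 24.3
Terminal payoffs (K − S): max(-42.5, 0) = 0, max(-15.5, 0) = 0, max(0.7, 0) = 0.7
Node u (S = 45): V_u = e^(−0.07)·[0.2875·0.0000 + 0.7125·0.0000] = 0.0000
Node d (S = 27): V_d = e^(−0.07)·[0.2875·0.0000 + 0.7125·0.7000] = 0.4650
Node 0 (S = 30): V_0 = e^(−0.07)·[0.2875·0.0000 + 0.7125·0.4650] = 0.3089

$0.31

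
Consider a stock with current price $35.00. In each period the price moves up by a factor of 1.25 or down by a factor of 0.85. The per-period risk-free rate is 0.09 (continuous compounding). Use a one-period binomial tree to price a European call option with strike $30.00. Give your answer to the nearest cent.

$7.67

Risk-neutral probability p = (e^0.09 − 0.85)/(1.25 − 0.85) = 0.2442/0.4000 = 0.6104
Terminal stock prices: S_u = 43.75, S_d = 29.75
Terminal payoffs (S − K): max(13.75, 0) = 13.75, max(-0.25, 0) = 0
Node 0 (S = 35): V_0 = e^(−0.09)·[0.6104·13.7500 + 0.3896·0.0000] = 7.6711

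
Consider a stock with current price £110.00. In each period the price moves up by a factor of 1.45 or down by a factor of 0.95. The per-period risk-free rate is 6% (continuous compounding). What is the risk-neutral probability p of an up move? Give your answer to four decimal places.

p = 0.2237

Risk-neutral probability p = (e^0.06 − 0.95)/(1.45 − 0.95) = 0.1118/0.5000 = 0.2237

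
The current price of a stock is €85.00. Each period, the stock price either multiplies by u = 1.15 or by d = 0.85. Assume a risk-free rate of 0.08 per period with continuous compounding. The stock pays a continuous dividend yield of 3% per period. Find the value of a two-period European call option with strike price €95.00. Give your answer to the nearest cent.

€6.68

Per-period risk-free factor R = e^0.08 = 1.0833; dividend-adjusted growth = e^(0.08−0.03) = 1.0513.
Risk-neutral probability p = (1.0513 − 0.85)/(1.15 − 0.85) = 0.2013/0.3000 = 0.6709
Terminal stock prices: S_uu = 112.4, S_ud = 83.09, S_dd = 61.41
Terminal payoffs (S − K): max(17.41, 0) = 17.41, max(-11.91, 0) = 0, max(-33.59, 0) = 0
Node u (S = 97.75): V_u = e^(−0.08)·[0.6709·17.4125 + 0.3291·0.0000] = 10.7839
Node d (S = 72.25): V_d = e^(−0.08)·[0.6709·0.0000 + 0.3291·0.0000] = 0.0000
Node 0 (S = 85): V_0 = e^(−0.08)·[0.6709·10.7839 + 0.3291·0.0000] = 6.6787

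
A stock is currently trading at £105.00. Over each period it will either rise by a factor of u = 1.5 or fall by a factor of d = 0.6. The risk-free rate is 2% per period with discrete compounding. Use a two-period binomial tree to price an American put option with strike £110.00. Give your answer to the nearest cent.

Risk-neutral probability p = (1 + 0.02 − 0.6)/(1.5 − 0.6) = 0.4200/0.9000 = 0.4667
Terminal stock prices: S_uu = 236.2, S_ud = 94.5, S_dd = 37.8
Terminal payoffs (K − S): max(-126.2, 0) = 0, max(15.5, 0) = 15.5, max(72.2, 0) = 72.2
Node u (S = 157.5): continuation = 1/1.02·[0.4667·0.0000 + 0.5333·15.5000] = 8.1046; exercise value = 0.0000 ≤ continuation, so V_u = 8.1046
Node d (S = 63): continuation = 1/1.02·[0.4667·15.5000 + 0.5333·72.2000] = 44.8431; exercise value = 47.0000 > continuation, so V_d = 47.0000 (exercise)
Node 0 (S = 105): continuation = 1/1.02·[0.4667·8.1046 + 0.5333·47.0000] = 28.2831; exercise value = 5.0000 ≤ continuation, so V_0 = 28.2831

£28.28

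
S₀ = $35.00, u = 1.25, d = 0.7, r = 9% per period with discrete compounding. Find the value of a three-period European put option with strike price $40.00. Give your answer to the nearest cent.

Risk-neutral probability p = (1 + 0.09 − 0.7)/(1.25 − 0.7) = 0.3900/0.5500 = 0.7091
Terminal stock prices: S_uuu = 68.36, S_uud = 38.28, S_udd = 21.44, S_ddd = 12
Terminal payoffs (K − S): max(-28.36, 0) = 0, max(1.719, 0) = 1.719, max(18.56, 0) = 18.56, max(28, 0) = 28
Node uu (S = 54.69): V_uu = 1/1.09·[0.7091·0.0000 + 0.2909·1.7188] = 0.4587
Node ud (S = 30.62): V_ud = 1/1.09·[0.7091·1.7188 + 0.2909·18.5625] = 6.0722
Node dd (S = 17.15): V_dd = 1/1.09·[0.7091·18.5625 + 0.2909·27.9950] = 19.5472
Node u (S = 43.75): V_u = 1/1.09·[0.7091·0.4587 + 0.2909·6.0722] = 1.9190
Node d (S = 24.5): V_d = 1/1.09·[0.7091·6.0722 + 0.2909·19.5472] = 9.1672
Node 0 (S = 35): V_0 = 1/1.09·[0.7091·1.9190 + 0.2909·9.1672] = 3.6950

$3.70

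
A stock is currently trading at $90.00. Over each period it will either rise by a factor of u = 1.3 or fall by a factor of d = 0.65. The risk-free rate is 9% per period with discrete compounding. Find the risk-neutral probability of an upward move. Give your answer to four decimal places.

p = 0.6769

Risk-neutral probability p = (1 + 0.09 − 0.65)/(1.3 − 0.65) = 0.4400/0.6500 = 0.6769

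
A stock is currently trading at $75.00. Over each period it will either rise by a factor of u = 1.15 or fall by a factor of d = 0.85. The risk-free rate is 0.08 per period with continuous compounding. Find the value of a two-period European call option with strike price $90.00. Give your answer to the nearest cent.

Risk-neutral probability p = (e^0.08 − 0.85)/(1.15 − 0.85) = 0.2333/0.3000 = 0.7776
Terminal stock prices: S_uu = 99.19, S_ud = 73.31, S_dd = 54.19
Terminal payoffs (S − K): max(9.187, 0) = 9.187, max(-16.69, 0) = 0, max(-35.81, 0) = 0
Node u (S = 86.25): V_u = e^(−0.08)·[0.7776·9.1875 + 0.2224·0.0000] = 6.5951
Node d (S = 63.75): V_d = e^(−0.08)·[0.7776·0.0000 + 0.2224·0.0000] = 0.0000
Node 0 (S = 75): V_0 = e^(−0.08)·[0.7776·6.5951 + 0.2224·0.0000] = 4.7342

$4.73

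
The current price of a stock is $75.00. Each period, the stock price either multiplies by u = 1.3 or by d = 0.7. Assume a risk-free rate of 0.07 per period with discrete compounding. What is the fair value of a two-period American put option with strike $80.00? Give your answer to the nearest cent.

Risk-neutral probability p = (1 + 0.07 − 0.7)/(1.3 − 0.7) = 0.3700/0.6000 = 0.6167
Terminal stock prices: S_uu = 126.8, S_ud = 68.25, S_dd = 36.75
Terminal payoffs (K − S): max(-46.75, 0) = 0, max(11.75, 0) = 11.75, max(43.25, 0) = 43.25
Node u (S = 97.5): continuation = 1/1.07·[0.6167·0.0000 + 0.3833·11.7500] = 4.2095; exercise value = 0.0000 ≤ continuation, so V_u = 4.2095
Node d (S = 52.5): continuation = 1/1.07·[0.6167·11.7500 + 0.3833·43.2500] = 22.2664; exercise value = 27.5000 > continuation, so V_d = 27.5000 (exercise)
Node 0 (S = 75): continuation = 1/1.07·[0.6167·4.2095 + 0.3833·27.5000] = 12.2781; exercise value = 5.0000 ≤ continuation, so V_0 = 12.2781

$12.28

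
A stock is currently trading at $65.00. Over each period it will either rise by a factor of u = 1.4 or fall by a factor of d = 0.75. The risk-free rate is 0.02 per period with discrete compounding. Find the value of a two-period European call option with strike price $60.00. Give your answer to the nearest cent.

$15.03

Risk-neutral probability p = (1 + 0.02 − 0.75)/(1.4 − 0.75) = 0.2700/0.6500 = 0.4154
Terminal stock prices: S_uu = 127.4, S_ud = 68.25, S_dd = 36.56
Terminal payoffs (S − K): max(67.4, 0) = 67.4, max(8.25, 0) = 8.25, max(-23.44, 0) = 0
Node u (S = 91): V_u = 1/1.02·[0.4154·67.4000 + 0.5846·8.2500] = 32.1765
Node d (S = 48.75): V_d = 1/1.02·[0.4154·8.2500 + 0.5846·0.0000] = 3.3597
Node 0 (S = 65): V_0 = 1/1.02·[0.4154·32.1765 + 0.5846·3.3597] = 15.0292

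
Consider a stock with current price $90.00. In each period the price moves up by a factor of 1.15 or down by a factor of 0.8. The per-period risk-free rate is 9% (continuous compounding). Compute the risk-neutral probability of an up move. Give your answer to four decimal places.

Risk-neutral probability p = (e^0.09 − 0.8)/(1.15 − 0.8) = 0.2942/0.3500 = 0.8405

p = 0.8405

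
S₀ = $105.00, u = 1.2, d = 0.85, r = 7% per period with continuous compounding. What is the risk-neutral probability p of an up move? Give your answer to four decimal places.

Risk-neutral probability p = (e^0.07 − 0.85)/(1.2 − 0.85) = 0.2225/0.3500 = 0.6357

p = 0.6357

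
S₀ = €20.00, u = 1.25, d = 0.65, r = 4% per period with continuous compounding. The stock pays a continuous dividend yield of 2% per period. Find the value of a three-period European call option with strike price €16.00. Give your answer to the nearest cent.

Per-period risk-free factor R = e^0.04 = 1.0408; dividend-adjusted growth = e^(0.04−0.02) = 1.0202.
Risk-neutral probability p = (1.0202 − 0.65)/(1.25 − 0.65) = 0.3702/0.6000 = 0.6170
Terminal stock prices: S_uuu = 39.06, S_uud = 20.31, S_udd = 10.56, S_ddd = 5.492
Terminal payoffs (S − K): max(23.06, 0) = 23.06, max(4.312, 0) = 4.312, max(-5.437, 0) = 0, max(-10.51, 0) = 0
Node uu (S = 31.25): V_uu = e^(−0.04)·[0.6170·23.0625 + 0.3830·4.3125] = 15.2586
Node ud (S = 16.25): V_ud = e^(−0.04)·[0.6170·4.3125 + 0.3830·0.0000] = 2.5565
Node dd (S = 8.45): V_dd = e^(−0.04)·[0.6170·0.0000 + 0.3830·0.0000] = 0.0000
Node u (S = 25): V_u = e^(−0.04)·[0.6170·15.2586 + 0.3830·2.5565] = 9.9862
Node d (S = 13): V_d = e^(−0.04)·[0.6170·2.5565 + 0.3830·0.0000] = 1.5155
Node 0 (S = 20): V_0 = e^(−0.04)·[0.6170·9.9862 + 0.3830·1.5155] = 6.4776

€6.48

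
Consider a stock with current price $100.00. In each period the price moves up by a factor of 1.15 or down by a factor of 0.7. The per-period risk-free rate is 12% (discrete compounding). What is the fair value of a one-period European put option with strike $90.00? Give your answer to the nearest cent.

Risk-neutral probability p = (1 + 0.12 − 0.7)/(1.15 − 0.7) = 0.4200/0.4500 = 0.9333
Terminal stock prices: S_u = 115, S_d = 70
Terminal payoffs (K − S): max(-25, 0) = 0, max(20, 0) = 20
Node 0 (S = 100): V_0 = 1/1.12·[0.9333·0.0000 + 0.0667·20.0000] = 1.1905

$1.19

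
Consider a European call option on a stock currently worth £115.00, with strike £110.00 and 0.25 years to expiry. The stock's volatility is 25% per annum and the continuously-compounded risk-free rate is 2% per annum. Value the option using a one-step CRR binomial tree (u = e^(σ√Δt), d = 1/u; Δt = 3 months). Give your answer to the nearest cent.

CRR parameters: u = e^(σ√Δt) = e^(0.25·√0.25) = 1.1331, d = 1/u = 0.8825
Per-period rate: rΔt = 0.02·0.25 = 0.005, so R = e^0.005 = 1.0050
Risk-neutral probability p = (e^0.005 − 0.8825)/(1.1331 − 0.8825) = 0.1225/0.2507 = 0.4888
Terminal stock prices: S_u = 130.3, S_d = 101.5
Terminal payoffs (S − K): max(20.31, 0) = 20.31, max(-8.513, 0) = 0
Node 0 (S = 115): V_0 = e^(−0.005)·[0.4888·20.3121 + 0.5112·0.0000] = 9.8788

£9.88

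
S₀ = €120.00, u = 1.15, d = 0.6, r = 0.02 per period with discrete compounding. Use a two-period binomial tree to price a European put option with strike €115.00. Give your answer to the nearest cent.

€15.03

Risk-neutral probability p = (1 + 0.02 − 0.6)/(1.15 − 0.6) = 0.4200/0.5500 = 0.7636
Terminal stock prices: S_uu = 158.7, S_ud = 82.8, S_dd = 43.2
Terminal payoffs (K − S): max(-43.7, 0) = 0, max(32.2, 0) = 32.2, max(71.8, 0) = 71.8
Node u (S = 138): V_u = 1/1.02·[0.7636·0.0000 + 0.2364·32.2000] = 7.4617
Node d (S = 72): V_d = 1/1.02·[0.7636·32.2000 + 0.2364·71.8000] = 40.7451
Node 0 (S = 120): V_0 = 1/1.02·[0.7636·7.4617 + 0.2364·40.7451] = 15.0281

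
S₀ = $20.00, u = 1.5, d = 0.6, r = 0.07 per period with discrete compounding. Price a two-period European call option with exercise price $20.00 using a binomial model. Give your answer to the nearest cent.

Risk-neutral probability p = (1 + 0.07 − 0.6)/(1.5 − 0.6) = 0.4700/0.9000 = 0.5222
Terminal stock prices: S_uu = 45, S_ud = 18, S_dd = 7.2
Terminal payoffs (S − K): max(25, 0) = 25, max(-2, 0) = 0, max(-12.8, 0) = 0
Node u (S = 30): V_u = 1/1.07·[0.5222·25.0000 + 0.4778·0.0000] = 12.2015
Node d (S = 12): V_d = 1/1.07·[0.5222·0.0000 + 0.4778·0.0000] = 0.0000
Node 0 (S = 20): V_0 = 1/1.07·[0.5222·12.2015 + 0.4778·0.0000] = 5.9550

$5.96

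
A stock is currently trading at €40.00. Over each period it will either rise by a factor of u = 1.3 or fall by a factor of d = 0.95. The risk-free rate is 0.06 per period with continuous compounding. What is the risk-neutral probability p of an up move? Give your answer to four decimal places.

Risk-neutral probability p = (e^0.06 − 0.95)/(1.3 − 0.95) = 0.1118/0.3500 = 0.3195

p = 0.3195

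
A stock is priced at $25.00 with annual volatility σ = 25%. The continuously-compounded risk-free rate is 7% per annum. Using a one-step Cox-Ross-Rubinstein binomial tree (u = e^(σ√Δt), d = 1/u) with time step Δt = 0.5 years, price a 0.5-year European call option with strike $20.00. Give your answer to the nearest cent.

$5.69

CRR parameters: u = e^(σ√Δt) = e^(0.25·√0.5) = 1.1934, d = 1/u = 0.8380
Per-period rate: rΔt = 0.07·0.5 = 0.035, so R = e^0.035 = 1.0356
Risk-neutral probability p = (e^0.035 − 0.8380)/(1.1934 − 0.8380) = 0.1977/0.3554 = 0.5561
Terminal stock prices: S_u = 29.83, S_d = 20.95
Terminal payoffs (S − K): max(9.834, 0) = 9.834, max(0.9492, 0) = 0.9492
Node 0 (S = 25): V_0 = e^(−0.035)·[0.5561·9.8341 + 0.4439·0.9492] = 5.6879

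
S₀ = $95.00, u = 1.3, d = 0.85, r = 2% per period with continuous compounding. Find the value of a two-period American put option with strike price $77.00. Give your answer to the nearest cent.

$3.11

Risk-neutral probability p = (e^0.02 − 0.85)/(1.3 − 0.85) = 0.1702/0.4500 = 0.3782
Terminal stock prices: S_uu = 160.6, S_ud = 105, S_dd = 68.64
Terminal payoffs (K − S): max(-83.55, 0) = 0, max(-27.97, 0) = 0, max(8.363, 0) = 8.363
Node u (S = 123.5): continuation = e^(−0.02)·[0.3782·0.0000 + 0.6218·0.0000] = 0.0000; exercise value = 0.0000 ≤ continuation, so V_u = 0.0000
Node d (S = 80.75): continuation = e^(−0.02)·[0.3782·0.0000 + 0.6218·8.3625] = 5.0966; exercise value = 0.0000 ≤ continuation, so V_d = 5.0966
Node 0 (S = 95): continuation = e^(−0.02)·[0.3782·0.0000 + 0.6218·5.0966] = 3.1062; exercise value = 0.0000 ≤ continuation, so V_0 = 3.1062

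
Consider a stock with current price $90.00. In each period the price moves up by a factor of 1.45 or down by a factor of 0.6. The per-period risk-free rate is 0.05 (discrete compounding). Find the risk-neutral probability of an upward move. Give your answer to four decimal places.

p = 0.5294

Risk-neutral probability p = (1 + 0.05 − 0.6)/(1.45 − 0.6) = 0.4500/0.8500 = 0.5294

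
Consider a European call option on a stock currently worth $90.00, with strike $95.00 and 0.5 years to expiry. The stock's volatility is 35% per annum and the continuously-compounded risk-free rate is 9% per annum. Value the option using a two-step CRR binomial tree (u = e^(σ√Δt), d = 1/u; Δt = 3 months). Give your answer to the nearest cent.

$8.49

CRR parameters: u = e^(σ√Δt) = e^(0.35·√0.25) = 1.1912, d = 1/u = 0.8395
Per-period rate: rΔt = 0.09·0.25 = 0.0225, so R = e^0.0225 = 1.0228
Risk-neutral probability p = (e^0.0225 − 0.8395)/(1.1912 − 0.8395) = 0.1833/0.3518 = 0.5210
Terminal stock prices: S_uu = 127.7, S_ud = 90, S_dd = 63.42
Terminal payoffs (S − K): max(32.72, 0) = 32.72, max(-5, 0) = 0, max(-31.58, 0) = 0
Node u (S = 107.2): V_u = e^(−0.0225)·[0.5210·32.7161 + 0.4790·0.0000] = 16.6673
Node d (S = 75.55): V_d = e^(−0.0225)·[0.5210·0.0000 + 0.4790·0.0000] = 0.0000
Node 0 (S = 90): V_0 = e^(−0.0225)·[0.5210·16.6673 + 0.4790·0.0000] = 8.4912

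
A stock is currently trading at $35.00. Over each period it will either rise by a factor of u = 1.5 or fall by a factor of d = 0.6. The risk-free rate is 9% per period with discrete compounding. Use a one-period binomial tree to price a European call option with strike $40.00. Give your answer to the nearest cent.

Risk-neutral probability p = (1 + 0.09 − 0.6)/(1.5 − 0.6) = 0.4900/0.9000 = 0.5444
Terminal stock prices: S_u = 52.5, S_d = 21
Terminal payoffs (S − K): max(12.5, 0) = 12.5, max(-19, 0) = 0
Node 0 (S = 35): V_0 = 1/1.09·[0.5444·12.5000 + 0.4556·0.0000] = 6.2436

$6.24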